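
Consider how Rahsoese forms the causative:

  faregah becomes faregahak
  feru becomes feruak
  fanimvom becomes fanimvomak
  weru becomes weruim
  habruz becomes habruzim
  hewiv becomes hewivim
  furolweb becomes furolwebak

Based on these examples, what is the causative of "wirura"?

wiruraim

feru and weru both end in -u yet inflect differently (feruak, weruim), so the final letter is not what conditions the rule; the first letter is.
"wirura" begins with w-. The one such stem in the data (weru → weruim) adds -im, so the same rule applies.
So wirura → wiruraim.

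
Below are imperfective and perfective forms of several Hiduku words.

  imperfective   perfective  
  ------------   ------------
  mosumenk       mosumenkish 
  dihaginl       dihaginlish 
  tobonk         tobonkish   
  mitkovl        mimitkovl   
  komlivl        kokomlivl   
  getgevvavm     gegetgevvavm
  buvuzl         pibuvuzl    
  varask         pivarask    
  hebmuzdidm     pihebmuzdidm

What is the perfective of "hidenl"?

dihaginl and mitkovl both end in -l yet inflect differently (dihaginlish, mimitkovl), so the final letter is not what conditions the rule; the second-to-last letter is.
"hidenl" has second-to-last letter 'n'. The stems whose second-to-last letter is 'n' (mosumenk → mosumenkish, dihaginl → dihaginlish, tobonk → tobonkish) add -ish.
The other patterns: stems whose second-to-last letter is 'v' repeat the first consonant+vowel as a prefix; stems whose second-to-last letter is 'd', 's' or 'z' add the prefix pi-.
So hidenl → hidenlish.

hidenlish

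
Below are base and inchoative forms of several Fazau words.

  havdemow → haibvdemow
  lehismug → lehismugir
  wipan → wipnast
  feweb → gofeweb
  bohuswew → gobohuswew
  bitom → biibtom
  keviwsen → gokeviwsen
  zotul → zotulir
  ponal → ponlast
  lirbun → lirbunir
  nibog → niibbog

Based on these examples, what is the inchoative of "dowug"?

dowugir

"dowug" has last vowel 'u'. The stems whose last vowel is 'u' (zotul → zotulir, lirbun → lirbunir, lehismug → lehismugir) add -ir.
The other patterns: stems whose last vowel is 'o' insert -ib- after the first vowel; stems whose last vowel is 'e' add the prefix go-; stems whose last vowel is 'a' delete the last vowel and add -ast.
So dowug → dowugir.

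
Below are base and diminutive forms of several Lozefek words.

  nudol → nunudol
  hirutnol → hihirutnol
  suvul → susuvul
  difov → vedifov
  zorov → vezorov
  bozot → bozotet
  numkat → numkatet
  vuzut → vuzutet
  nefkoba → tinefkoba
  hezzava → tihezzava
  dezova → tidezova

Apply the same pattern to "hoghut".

"hoghut" ends in -t. The stems ending in -t (bozot → bozotet, numkat → numkatet, vuzut → vuzutet) add -et.
So hoghut → hoghutet.

hoghutet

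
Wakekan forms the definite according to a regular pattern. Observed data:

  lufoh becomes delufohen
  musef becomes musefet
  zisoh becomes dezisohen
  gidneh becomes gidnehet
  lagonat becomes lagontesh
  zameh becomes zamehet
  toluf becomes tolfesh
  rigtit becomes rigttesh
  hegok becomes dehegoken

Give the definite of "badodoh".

debadodohen

"badodoh" has last vowel 'o'. The stems whose last vowel is 'o' (zisoh → dezisohen, lufoh → delufohen, hegok → dehegoken) add de- … -en around the stem.
The other patterns: stems whose last vowel is 'e' add -et; stems whose last vowel is 'a', 'i' or 'u' delete the last vowel and add -esh.
So badodoh → debadodohen.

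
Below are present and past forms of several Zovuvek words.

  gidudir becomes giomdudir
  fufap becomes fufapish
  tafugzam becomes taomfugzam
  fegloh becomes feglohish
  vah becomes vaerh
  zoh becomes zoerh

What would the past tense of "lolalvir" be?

"lolalvir" has 3 vowels. The stems with 3 vowels (gidudir → giomdudir, tafugzam → taomfugzam) insert -om- after the first vowel.
The other patterns: stems with 1 vowel insert -er- after the first vowel; stems with 2 vowels add -ish.
So lolalvir → loomlalvir.

loomlalvir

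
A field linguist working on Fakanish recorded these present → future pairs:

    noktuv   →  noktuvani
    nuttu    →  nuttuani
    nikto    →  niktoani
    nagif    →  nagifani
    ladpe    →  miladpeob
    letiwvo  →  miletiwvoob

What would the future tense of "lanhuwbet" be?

nikto and letiwvo both end in -o yet inflect differently (niktoani, miletiwvoob), so the final letter is not what conditions the rule; the first letter is.
"lanhuwbet" begins with l-. The stems beginning with l- (ladpe → miladpeob, letiwvo → miletiwvoob) add mi- … -ob around the stem.
The other pattern: stems beginning with n- add -ani.
So lanhuwbet → milanhuwbetob.

milanhuwbetob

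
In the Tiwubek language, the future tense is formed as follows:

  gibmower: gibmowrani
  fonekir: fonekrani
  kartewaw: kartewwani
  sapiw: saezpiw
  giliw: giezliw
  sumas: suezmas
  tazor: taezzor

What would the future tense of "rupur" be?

kartewaw and sapiw both end in -w yet inflect differently (kartewwani, saezpiw), so the final letter is not what conditions the rule; the number of vowels is.
"rupur" has 2 vowels. The stems with 2 vowels (sapiw → saezpiw, giliw → giezliw, sumas → suezmas) insert -ez- after the first vowel.
The other pattern: stems with 3 vowels delete the last vowel and add -ani.
So rupur → ruezpur.

ruezpur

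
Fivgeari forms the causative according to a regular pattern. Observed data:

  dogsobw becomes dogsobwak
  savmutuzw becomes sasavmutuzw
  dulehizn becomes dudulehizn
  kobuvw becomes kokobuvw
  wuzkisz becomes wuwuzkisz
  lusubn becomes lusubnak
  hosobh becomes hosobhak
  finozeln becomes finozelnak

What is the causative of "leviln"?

dogsobw and savmutuzw both end in -w yet inflect differently (dogsobwak, sasavmutuzw), so the final letter is not what conditions the rule; the second-to-last letter is.
"leviln" has second-to-last letter 'l'. The one such stem in the data (finozeln → finozelnak) adds -ak, so the same rule applies.
The other pattern: stems whose second-to-last letter is 's', 'v' or 'z' repeat the first consonant+vowel as a prefix.
So leviln → levilnak.

levilnak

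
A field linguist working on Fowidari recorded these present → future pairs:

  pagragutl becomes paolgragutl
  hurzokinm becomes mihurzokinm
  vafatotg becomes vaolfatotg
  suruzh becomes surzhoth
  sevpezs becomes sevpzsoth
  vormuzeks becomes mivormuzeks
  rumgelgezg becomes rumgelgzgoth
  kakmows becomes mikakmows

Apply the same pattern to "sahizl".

rumgelgezg and vafatotg both end in -g yet inflect differently (rumgelgzgoth, vaolfatotg), so the final letter is not what conditions the rule; the second-to-last letter is.
"sahizl" has second-to-last letter 'z'. The stems whose second-to-last letter is 'z' (suruzh → surzhoth, sevpezs → sevpzsoth, rumgelgezg → rumgelgzgoth) delete the last vowel and add -oth.
The other patterns: stems whose second-to-last letter is 't' insert -ol- after the first vowel; stems whose second-to-last letter is 'k', 'n' or 'w' add the prefix mi-.
So sahizl → sahzloth.

sahzloth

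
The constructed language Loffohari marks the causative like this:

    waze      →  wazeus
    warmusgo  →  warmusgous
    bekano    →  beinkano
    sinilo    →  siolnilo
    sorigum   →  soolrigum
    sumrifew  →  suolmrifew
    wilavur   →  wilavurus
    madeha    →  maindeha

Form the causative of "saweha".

warmusgo and sinilo both end in -o yet inflect differently (warmusgous, siolnilo), so the final letter is not what conditions the rule; the first letter is.
"saweha" begins with s-. The stems beginning with s- (sinilo → siolnilo, sumrifew → suolmrifew, sorigum → soolrigum) insert -ol- after the first vowel.
The other patterns: stems beginning with w- add -us; stems beginning with b- or m- insert -in- after the first vowel.
So saweha → saolweha.

saolweha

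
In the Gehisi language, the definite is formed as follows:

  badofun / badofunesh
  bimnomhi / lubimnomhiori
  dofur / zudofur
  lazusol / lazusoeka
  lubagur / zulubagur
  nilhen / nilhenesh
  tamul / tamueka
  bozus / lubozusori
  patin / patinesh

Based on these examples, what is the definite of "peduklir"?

tamul and lubagur both have last vowel 'u' yet inflect differently (tamueka, zulubagur), so the last vowel is not what conditions the rule; the final letter is.
"peduklir" ends in -r. The stems ending in -r (lubagur → zulubagur, dofur → zudofur) add the prefix zu-.
So peduklir → zupeduklir.

zupeduklir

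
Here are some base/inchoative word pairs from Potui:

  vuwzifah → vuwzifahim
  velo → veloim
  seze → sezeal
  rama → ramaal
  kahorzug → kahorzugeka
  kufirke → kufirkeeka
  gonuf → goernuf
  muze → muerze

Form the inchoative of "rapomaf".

seze and kufirke both end in -e yet inflect differently (sezeal, kufirkeeka), so the final letter is not what conditions the rule; the first letter is.
"rapomaf" begins with r-. The one such stem in the data (rama → ramaal) adds -al, so the same rule applies.
So rapomaf → rapomafal.

rapomafal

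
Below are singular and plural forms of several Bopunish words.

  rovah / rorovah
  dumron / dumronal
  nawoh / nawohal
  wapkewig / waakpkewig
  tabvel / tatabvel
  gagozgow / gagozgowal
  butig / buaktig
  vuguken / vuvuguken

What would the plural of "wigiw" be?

dumron and vuguken both end in -n yet inflect differently (dumronal, vuvuguken), so the final letter is not what conditions the rule; the last vowel is.
"wigiw" has last vowel 'i'. The stems whose last vowel is 'i' (butig → buaktig, wapkewig → waakpkewig) insert -ak- after the first vowel.
The other patterns: stems whose last vowel is 'o' add -al; stems whose last vowel is 'a' or 'e' repeat the first consonant+vowel as a prefix.
So wigiw → wiakgiw.

wiakgiw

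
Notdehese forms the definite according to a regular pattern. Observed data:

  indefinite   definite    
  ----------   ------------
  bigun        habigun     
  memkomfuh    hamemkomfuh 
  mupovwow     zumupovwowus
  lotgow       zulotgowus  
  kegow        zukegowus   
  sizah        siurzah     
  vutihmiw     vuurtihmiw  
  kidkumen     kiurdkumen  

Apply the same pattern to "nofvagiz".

"nofvagiz" has last vowel 'i'. The one such stem in the data (vutihmiw → vuurtihmiw) inserts -ur- after the first vowel (as do sizah, kidkumen), so the same rule applies.
So nofvagiz → nourfvagiz.

nourfvagiz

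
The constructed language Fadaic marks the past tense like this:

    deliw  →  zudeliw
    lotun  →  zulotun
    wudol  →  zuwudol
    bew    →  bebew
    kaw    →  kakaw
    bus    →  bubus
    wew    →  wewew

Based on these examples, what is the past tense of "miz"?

"miz" has 1 vowel. The stems with 1 vowel (bew → bebew, kaw → kakaw, bus → bubus) repeat the first consonant+vowel as a prefix.
The other pattern: stems with 2 vowels add the prefix zu-.
So miz → mimiz.

mimiz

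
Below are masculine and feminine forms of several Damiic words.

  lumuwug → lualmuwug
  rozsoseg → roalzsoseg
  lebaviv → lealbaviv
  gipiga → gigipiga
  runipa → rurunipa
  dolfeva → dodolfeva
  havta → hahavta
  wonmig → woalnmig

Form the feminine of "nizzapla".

ninizzapla

runipa and rozsoseg both begin with r- yet inflect differently (rurunipa, roalzsoseg), so the first letter is not what conditions the rule; the final letter is.
"nizzapla" ends in -a. The stems ending in -a (dolfeva → dodolfeva, runipa → rurunipa, gipiga → gigipiga) repeat the first consonant+vowel as a prefix.
So nizzapla → ninizzapla.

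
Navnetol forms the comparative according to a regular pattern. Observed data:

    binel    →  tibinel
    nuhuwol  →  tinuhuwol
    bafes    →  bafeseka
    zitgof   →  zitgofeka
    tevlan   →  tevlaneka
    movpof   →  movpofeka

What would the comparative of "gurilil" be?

binel and bafes both have last vowel 'e' yet inflect differently (tibinel, bafeseka), so the last vowel is not what conditions the rule; the final letter is.
"gurilil" ends in -l. The stems ending in -l (binel → tibinel, nuhuwol → tinuhuwol) add the prefix ti-.
So gurilil → tigurilil.

tigurilil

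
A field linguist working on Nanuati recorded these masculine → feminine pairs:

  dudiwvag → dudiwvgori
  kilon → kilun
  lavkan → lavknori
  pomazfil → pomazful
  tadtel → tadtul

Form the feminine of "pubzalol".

"pubzalol" has last vowel 'o'. The one such stem in the data (kilon → kilun) changes the last vowel to 'u' (as do pomazfil, tadtel), so the same rule applies.
So pubzalol → pubzalul.

pubzalul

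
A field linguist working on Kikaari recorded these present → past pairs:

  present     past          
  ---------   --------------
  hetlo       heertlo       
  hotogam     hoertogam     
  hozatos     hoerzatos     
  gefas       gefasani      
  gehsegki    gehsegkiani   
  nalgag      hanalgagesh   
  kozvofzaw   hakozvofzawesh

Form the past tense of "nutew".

hanutewesh

"nutew" begins with n-. The one such stem in the data (nalgag → hanalgagesh) adds ha- … -esh around the stem, so the same rule applies.
So nutew → hanutewesh.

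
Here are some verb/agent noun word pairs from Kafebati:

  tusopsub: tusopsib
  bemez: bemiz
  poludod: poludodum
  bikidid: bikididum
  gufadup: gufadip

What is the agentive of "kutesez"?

"kutesez" ends in -z. The one such stem in the data (bemez → bemiz) changes the last vowel to 'i' (as do tusopsub, gufadup), so the same rule applies.
The other pattern: stems ending in -d add -um.
So kutesez → kutesiz.

kutesiz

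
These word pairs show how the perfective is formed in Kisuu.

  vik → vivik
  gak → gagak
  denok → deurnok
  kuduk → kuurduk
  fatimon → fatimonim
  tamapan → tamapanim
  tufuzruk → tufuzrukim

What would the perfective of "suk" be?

"suk" has 1 vowel. The stems with 1 vowel (vik → vivik, gak → gagak) repeat the first consonant+vowel as a prefix.
So suk → susuk.

susuk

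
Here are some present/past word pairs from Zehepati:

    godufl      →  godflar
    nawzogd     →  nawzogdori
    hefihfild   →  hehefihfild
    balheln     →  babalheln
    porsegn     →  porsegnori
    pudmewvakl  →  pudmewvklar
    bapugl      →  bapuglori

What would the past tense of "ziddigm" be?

"ziddigm" has second-to-last letter 'g'. The stems whose second-to-last letter is 'g' (nawzogd → nawzogdori, bapugl → bapuglori, porsegn → porsegnori) add -ori.
The other patterns: stems whose second-to-last letter is 'l' repeat the first consonant+vowel as a prefix; stems whose second-to-last letter is 'f' or 'k' delete the last vowel and add -ar.
So ziddigm → ziddigmori.

ziddigmori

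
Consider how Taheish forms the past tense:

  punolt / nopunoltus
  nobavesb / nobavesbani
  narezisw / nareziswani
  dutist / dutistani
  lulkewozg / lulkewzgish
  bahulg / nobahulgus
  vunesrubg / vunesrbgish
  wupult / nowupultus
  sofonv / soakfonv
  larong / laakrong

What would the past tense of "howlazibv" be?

dutist and punolt both end in -t yet inflect differently (dutistani, nopunoltus), so the final letter is not what conditions the rule; the second-to-last letter is.
"howlazibv" has second-to-last letter 'b'. The one such stem in the data (vunesrubg → vunesrbgish) deletes the last vowel and adds -ish (as does lulkewozg), so the same rule applies.
So howlazibv → howlazbvish.

howlazbvish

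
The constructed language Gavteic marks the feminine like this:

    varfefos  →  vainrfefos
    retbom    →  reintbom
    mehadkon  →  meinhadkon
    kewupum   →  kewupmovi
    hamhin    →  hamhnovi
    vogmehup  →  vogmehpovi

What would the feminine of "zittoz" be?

ziinttoz

retbom and kewupum both end in -m yet inflect differently (reintbom, kewupmovi), so the final letter is not what conditions the rule; the last vowel is.
"zittoz" has last vowel 'o'. The stems whose last vowel is 'o' (varfefos → vainrfefos, retbom → reintbom, mehadkon → meinhadkon) insert -in- after the first vowel.
The other pattern: stems whose last vowel is 'i' or 'u' delete the last vowel and add -ovi.
So zittoz → ziinttoz.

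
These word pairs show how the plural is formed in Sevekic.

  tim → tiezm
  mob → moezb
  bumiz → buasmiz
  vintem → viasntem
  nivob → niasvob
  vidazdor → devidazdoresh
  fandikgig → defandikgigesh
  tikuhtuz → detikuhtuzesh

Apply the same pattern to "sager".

tim and vintem both end in -m yet inflect differently (tiezm, viasntem), so the final letter is not what conditions the rule; the number of vowels is.
"sager" has 2 vowels. The stems with 2 vowels (bumiz → buasmiz, vintem → viasntem, nivob → niasvob) insert -as- after the first vowel.
The other patterns: stems with 1 vowel insert -ez- after the first vowel; stems with 3 vowels add de- … -esh around the stem.
So sager → saasger.

saasger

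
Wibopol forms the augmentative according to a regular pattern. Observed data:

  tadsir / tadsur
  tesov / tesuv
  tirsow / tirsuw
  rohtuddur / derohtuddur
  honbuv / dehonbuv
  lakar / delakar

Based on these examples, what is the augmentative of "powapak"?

depowapak

tadsir and rohtuddur both end in -r yet inflect differently (tadsur, derohtuddur), so the final letter is not what conditions the rule; the last vowel is.
"powapak" has last vowel 'a'. The one such stem in the data (lakar → delakar) adds the prefix de-, so the same rule applies.
The other pattern: stems whose last vowel is 'i' or 'o' change the last vowel to 'u'.
So powapak → depowapak.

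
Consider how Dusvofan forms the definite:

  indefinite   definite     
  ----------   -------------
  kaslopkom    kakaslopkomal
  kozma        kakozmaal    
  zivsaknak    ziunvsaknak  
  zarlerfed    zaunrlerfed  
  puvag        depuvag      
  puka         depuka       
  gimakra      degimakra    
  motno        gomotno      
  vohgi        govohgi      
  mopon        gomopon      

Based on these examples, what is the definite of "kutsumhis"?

kozma and puka both end in -a yet inflect differently (kakozmaal, depuka), so the final letter is not what conditions the rule; the first letter is.
"kutsumhis" begins with k-. The stems beginning with k- (kaslopkom → kakaslopkomal, kozma → kakozmaal) add ka- … -al around the stem.
The other patterns: stems beginning with z- insert -un- after the first vowel; stems beginning with g- or p- add the prefix de-; stems beginning with m- or v- add the prefix go-.
So kutsumhis → kakutsumhisal.

kakutsumhisal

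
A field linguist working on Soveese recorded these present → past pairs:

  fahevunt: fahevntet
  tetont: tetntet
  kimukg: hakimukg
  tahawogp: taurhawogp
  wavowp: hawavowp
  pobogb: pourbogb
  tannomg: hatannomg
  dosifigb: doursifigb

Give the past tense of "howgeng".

tahawogp and wavowp both end in -p yet inflect differently (taurhawogp, hawavowp), so the final letter is not what conditions the rule; the second-to-last letter is.
"howgeng" has second-to-last letter 'n'. The stems whose second-to-last letter is 'n' (fahevunt → fahevntet, tetont → tetntet) delete the last vowel and add -et.
The other patterns: stems whose second-to-last letter is 'g' insert -ur- after the first vowel; stems whose second-to-last letter is 'k', 'm' or 'w' add the prefix ha-.
So howgeng → howgnget.

howgnget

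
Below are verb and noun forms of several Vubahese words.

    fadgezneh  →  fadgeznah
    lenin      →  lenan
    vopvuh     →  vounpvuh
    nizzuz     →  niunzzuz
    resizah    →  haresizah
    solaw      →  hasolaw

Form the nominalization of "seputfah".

fadgezneh and vopvuh both end in -h yet inflect differently (fadgeznah, vounpvuh), so the final letter is not what conditions the rule; the last vowel is.
"seputfah" has last vowel 'a'. The stems whose last vowel is 'a' (resizah → haresizah, solaw → hasolaw) add the prefix ha-.
So seputfah → haseputfah.

haseputfah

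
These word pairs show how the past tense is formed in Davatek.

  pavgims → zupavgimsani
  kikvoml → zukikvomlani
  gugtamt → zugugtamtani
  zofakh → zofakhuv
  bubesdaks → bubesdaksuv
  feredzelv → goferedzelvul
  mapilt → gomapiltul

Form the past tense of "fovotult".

gofovotultul

gugtamt and mapilt both end in -t yet inflect differently (zugugtamtani, gomapiltul), so the final letter is not what conditions the rule; the second-to-last letter is.
"fovotult" has second-to-last letter 'l'. The stems whose second-to-last letter is 'l' (feredzelv → goferedzelvul, mapilt → gomapiltul) add go- … -ul around the stem.
The other patterns: stems whose second-to-last letter is 'm' add zu- … -ani around the stem; stems whose second-to-last letter is 'k' add -uv.
So fovotult → gofovotultul.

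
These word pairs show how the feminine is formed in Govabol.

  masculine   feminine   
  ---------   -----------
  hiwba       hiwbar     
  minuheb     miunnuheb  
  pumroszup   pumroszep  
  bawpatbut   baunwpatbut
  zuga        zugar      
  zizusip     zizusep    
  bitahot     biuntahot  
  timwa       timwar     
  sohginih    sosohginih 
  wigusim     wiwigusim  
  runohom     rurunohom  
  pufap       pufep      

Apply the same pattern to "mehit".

timwa and pufap both have last vowel 'a' yet inflect differently (timwar, pufep), so the last vowel is not what conditions the rule; the final letter is.
"mehit" ends in -t. The stems ending in -t (bawpatbut → baunwpatbut, bitahot → biuntahot) insert -un- after the first vowel.
The other patterns: stems ending in -a drop the final letter and add -ar; stems ending in -p change the last vowel to 'e'; stems ending in -h or -m repeat the first consonant+vowel as a prefix.
So mehit → meunhit.

meunhit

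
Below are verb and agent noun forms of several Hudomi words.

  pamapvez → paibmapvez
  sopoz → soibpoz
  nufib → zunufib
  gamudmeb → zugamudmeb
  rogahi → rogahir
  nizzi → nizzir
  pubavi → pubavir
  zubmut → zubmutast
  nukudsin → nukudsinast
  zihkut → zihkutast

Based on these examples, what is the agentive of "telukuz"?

pamapvez and gamudmeb both have last vowel 'e' yet inflect differently (paibmapvez, zugamudmeb), so the last vowel is not what conditions the rule; the final letter is.
"telukuz" ends in -z. The stems ending in -z (pamapvez → paibmapvez, sopoz → soibpoz) insert -ib- after the first vowel.
The other patterns: stems ending in -b add the prefix zu-; stems ending in -i drop the final letter and add -ir; stems ending in -n or -t add -ast.
So telukuz → teiblukuz.

teiblukuz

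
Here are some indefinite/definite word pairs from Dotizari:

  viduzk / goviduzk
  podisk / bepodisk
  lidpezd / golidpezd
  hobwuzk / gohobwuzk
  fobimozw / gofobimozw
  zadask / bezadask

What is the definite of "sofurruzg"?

gosofurruzg

"sofurruzg" has second-to-last letter 'z'. The stems whose second-to-last letter is 'z' (viduzk → goviduzk, fobimozw → gofobimozw, lidpezd → golidpezd) add the prefix go-.
So sofurruzg → gosofurruzg.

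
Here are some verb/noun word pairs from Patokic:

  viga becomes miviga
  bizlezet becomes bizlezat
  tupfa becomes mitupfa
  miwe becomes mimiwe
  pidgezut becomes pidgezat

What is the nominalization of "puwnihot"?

puwnihat

bizlezet and miwe both have last vowel 'e' yet inflect differently (bizlezat, mimiwe), so the last vowel is not what conditions the rule; whether the stem ends in a vowel or a consonant is.
"puwnihot" ends in a consonant. The stems ending in a consonant (bizlezet → bizlezat, pidgezut → pidgezat) change the last vowel to 'a'.
So puwnihot → puwnihat.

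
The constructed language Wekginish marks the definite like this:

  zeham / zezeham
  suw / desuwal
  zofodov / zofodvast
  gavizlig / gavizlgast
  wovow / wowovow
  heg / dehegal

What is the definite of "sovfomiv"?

sovfomvast

suw and wovow both end in -w yet inflect differently (desuwal, wowovow), so the final letter is not what conditions the rule; the number of vowels is.
"sovfomiv" has 3 vowels. The stems with 3 vowels (zofodov → zofodvast, gavizlig → gavizlgast) delete the last vowel and add -ast.
The other patterns: stems with 1 vowel add de- … -al around the stem; stems with 2 vowels repeat the first consonant+vowel as a prefix.
So sovfomiv → sovfomvast.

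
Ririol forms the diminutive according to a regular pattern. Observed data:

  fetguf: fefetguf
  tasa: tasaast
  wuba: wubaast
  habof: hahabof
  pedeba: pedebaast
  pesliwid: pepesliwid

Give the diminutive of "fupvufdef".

pedeba and pesliwid both begin with p- yet inflect differently (pedebaast, pepesliwid), so the first letter is not what conditions the rule; the final letter is.
"fupvufdef" ends in -f. The stems ending in -f (fetguf → fefetguf, habof → hahabof) repeat the first consonant+vowel as a prefix.
The other pattern: stems ending in -a add -ast.
So fupvufdef → fufupvufdef.

fufupvufdef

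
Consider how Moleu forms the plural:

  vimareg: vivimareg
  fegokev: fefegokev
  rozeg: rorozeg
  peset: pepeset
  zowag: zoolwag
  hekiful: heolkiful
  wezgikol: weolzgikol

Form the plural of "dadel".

"dadel" has last vowel 'e'. The stems whose last vowel is 'e' (vimareg → vivimareg, fegokev → fefegokev, rozeg → rorozeg) repeat the first consonant+vowel as a prefix.
The other pattern: stems whose last vowel is 'a', 'o' or 'u' insert -ol- after the first vowel.
So dadel → dadadel.

dadadel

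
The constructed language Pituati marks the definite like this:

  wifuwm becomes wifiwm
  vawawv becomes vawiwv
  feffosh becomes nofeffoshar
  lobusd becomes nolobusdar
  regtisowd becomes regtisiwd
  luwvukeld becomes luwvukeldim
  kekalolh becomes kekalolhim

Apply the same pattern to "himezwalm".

"himezwalm" has second-to-last letter 'l'. The stems whose second-to-last letter is 'l' (luwvukeld → luwvukeldim, kekalolh → kekalolhim) add -im.
So himezwalm → himezwalmim.

himezwalmim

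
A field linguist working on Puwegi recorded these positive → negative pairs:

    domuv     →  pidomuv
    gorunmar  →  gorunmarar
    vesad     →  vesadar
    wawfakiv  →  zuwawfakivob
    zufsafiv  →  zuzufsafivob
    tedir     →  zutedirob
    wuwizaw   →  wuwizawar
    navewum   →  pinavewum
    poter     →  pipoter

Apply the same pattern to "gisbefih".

zugisbefihob

"gisbefih" has last vowel 'i'. The stems whose last vowel is 'i' (tedir → zutedirob, wawfakiv → zuwawfakivob, zufsafiv → zuzufsafivob) add zu- … -ob around the stem.
The other patterns: stems whose last vowel is 'a' add -ar; stems whose last vowel is 'e' or 'u' add the prefix pi-.
So gisbefih → zugisbefihob.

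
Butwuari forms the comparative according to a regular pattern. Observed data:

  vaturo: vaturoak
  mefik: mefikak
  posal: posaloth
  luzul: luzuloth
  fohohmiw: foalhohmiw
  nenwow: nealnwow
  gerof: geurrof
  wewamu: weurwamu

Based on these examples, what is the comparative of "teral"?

"teral" ends in -l. The stems ending in -l (posal → posaloth, luzul → luzuloth) add -oth.
So teral → teraloth.

teraloth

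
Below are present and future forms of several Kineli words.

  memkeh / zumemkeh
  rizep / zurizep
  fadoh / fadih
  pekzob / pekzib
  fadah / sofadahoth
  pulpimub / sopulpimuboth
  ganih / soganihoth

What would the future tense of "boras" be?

soborasoth

"boras" has last vowel 'a'. The one such stem in the data (fadah → sofadahoth) adds so- … -oth around the stem, so the same rule applies.
So boras → soborasoth.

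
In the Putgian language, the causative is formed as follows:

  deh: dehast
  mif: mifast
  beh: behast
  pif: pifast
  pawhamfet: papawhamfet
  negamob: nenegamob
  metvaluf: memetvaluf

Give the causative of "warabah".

wawarabah

"warabah" has 3 vowels. The stems with 3 vowels (pawhamfet → papawhamfet, negamob → nenegamob, metvaluf → memetvaluf) repeat the first consonant+vowel as a prefix.
The other pattern: stems with 1 vowel add -ast.
So warabah → wawarabah.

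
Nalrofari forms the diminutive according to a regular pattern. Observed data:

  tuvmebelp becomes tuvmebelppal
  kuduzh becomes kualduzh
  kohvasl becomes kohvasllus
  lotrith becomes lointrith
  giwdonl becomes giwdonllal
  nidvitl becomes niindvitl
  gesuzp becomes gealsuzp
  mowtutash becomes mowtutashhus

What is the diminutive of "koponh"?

koponhhal

"koponh" has second-to-last letter 'n'. The one such stem in the data (giwdonl → giwdonllal) doubles the final consonant and adds -al (as does tuvmebelp), so the same rule applies.
So koponh → koponhhal.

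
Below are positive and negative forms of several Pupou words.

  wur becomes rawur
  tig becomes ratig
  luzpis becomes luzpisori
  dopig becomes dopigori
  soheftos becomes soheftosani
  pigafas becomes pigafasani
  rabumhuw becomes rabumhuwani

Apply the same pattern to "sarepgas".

sarepgasani

tig and dopig both end in -g yet inflect differently (ratig, dopigori), so the final letter is not what conditions the rule; the number of vowels is.
"sarepgas" has 3 vowels. The stems with 3 vowels (soheftos → soheftosani, pigafas → pigafasani, rabumhuw → rabumhuwani) add -ani.
So sarepgas → sarepgasani.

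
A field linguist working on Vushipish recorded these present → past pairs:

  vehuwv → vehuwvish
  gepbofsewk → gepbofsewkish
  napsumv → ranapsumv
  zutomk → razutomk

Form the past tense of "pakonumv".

vehuwv and napsumv both end in -v yet inflect differently (vehuwvish, ranapsumv), so the final letter is not what conditions the rule; the second-to-last letter is.
"pakonumv" has second-to-last letter 'm'. The stems whose second-to-last letter is 'm' (napsumv → ranapsumv, zutomk → razutomk) add the prefix ra-.
So pakonumv → rapakonumv.

rapakonumv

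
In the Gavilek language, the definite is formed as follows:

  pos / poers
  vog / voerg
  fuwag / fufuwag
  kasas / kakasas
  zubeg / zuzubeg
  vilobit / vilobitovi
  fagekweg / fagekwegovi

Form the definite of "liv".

lierv

"liv" has 1 vowel. The stems with 1 vowel (pos → poers, vog → voerg) insert -er- after the first vowel.
The other patterns: stems with 2 vowels repeat the first consonant+vowel as a prefix; stems with 3 vowels add -ovi.
So liv → lierv.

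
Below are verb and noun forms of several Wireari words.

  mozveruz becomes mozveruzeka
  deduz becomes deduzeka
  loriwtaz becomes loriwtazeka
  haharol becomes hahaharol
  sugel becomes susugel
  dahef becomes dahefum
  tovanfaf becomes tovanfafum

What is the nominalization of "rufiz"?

sugel and dahef both have last vowel 'e' yet inflect differently (susugel, dahefum), so the last vowel is not what conditions the rule; the final letter is.
"rufiz" ends in -z. The stems ending in -z (mozveruz → mozveruzeka, deduz → deduzeka, loriwtaz → loriwtazeka) add -eka.
So rufiz → rufizeka.

rufizeka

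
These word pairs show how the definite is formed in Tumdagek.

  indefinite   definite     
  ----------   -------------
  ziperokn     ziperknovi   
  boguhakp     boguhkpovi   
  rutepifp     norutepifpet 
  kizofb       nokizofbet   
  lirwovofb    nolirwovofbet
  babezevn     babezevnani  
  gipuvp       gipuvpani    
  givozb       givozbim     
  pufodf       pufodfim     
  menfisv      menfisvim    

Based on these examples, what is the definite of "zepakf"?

zepkfovi

"zepakf" has second-to-last letter 'k'. The stems whose second-to-last letter is 'k' (ziperokn → ziperknovi, boguhakp → boguhkpovi) delete the last vowel and add -ovi.
The other patterns: stems whose second-to-last letter is 'f' add no- … -et around the stem; stems whose second-to-last letter is 'v' add -ani; stems whose second-to-last letter is 'd', 's' or 'z' add -im.
So zepakf → zepkfovi.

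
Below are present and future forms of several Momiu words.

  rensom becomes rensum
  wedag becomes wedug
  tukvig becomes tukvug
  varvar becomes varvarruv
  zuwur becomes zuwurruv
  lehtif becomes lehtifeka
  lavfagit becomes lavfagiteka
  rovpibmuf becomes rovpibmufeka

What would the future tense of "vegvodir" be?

vegvodirruv

wedag and varvar both have last vowel 'a' yet inflect differently (wedug, varvarruv), so the last vowel is not what conditions the rule; the final letter is.
"vegvodir" ends in -r. The stems ending in -r (varvar → varvarruv, zuwur → zuwurruv) double the final consonant and add -uv.
So vegvodir → vegvodirruv.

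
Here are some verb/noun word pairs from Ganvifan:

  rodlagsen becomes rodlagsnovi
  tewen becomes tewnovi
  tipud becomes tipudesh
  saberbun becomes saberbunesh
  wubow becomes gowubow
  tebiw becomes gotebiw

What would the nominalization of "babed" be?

babdovi

rodlagsen and saberbun both end in -n yet inflect differently (rodlagsnovi, saberbunesh), so the final letter is not what conditions the rule; the last vowel is.
"babed" has last vowel 'e'. The stems whose last vowel is 'e' (rodlagsen → rodlagsnovi, tewen → tewnovi) delete the last vowel and add -ovi.
So babed → babdovi.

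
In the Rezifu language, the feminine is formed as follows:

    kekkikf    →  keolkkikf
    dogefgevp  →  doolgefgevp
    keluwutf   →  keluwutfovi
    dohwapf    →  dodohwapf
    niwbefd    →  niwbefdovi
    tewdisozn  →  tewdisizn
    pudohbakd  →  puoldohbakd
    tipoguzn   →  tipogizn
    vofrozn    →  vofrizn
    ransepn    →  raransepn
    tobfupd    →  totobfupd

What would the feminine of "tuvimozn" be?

tuvimizn

pudohbakd and niwbefd both end in -d yet inflect differently (puoldohbakd, niwbefdovi), so the final letter is not what conditions the rule; the second-to-last letter is.
"tuvimozn" has second-to-last letter 'z'. The stems whose second-to-last letter is 'z' (tewdisozn → tewdisizn, vofrozn → vofrizn, tipoguzn → tipogizn) change the last vowel to 'i'.
So tuvimozn → tuvimizn.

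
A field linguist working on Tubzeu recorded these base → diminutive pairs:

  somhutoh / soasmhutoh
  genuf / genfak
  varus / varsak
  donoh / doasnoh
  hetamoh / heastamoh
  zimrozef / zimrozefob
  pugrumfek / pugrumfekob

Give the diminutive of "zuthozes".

"zuthozes" has last vowel 'e'. The stems whose last vowel is 'e' (zimrozef → zimrozefob, pugrumfek → pugrumfekob) add -ob.
The other patterns: stems whose last vowel is 'o' insert -as- after the first vowel; stems whose last vowel is 'u' delete the last vowel and add -ak.
So zuthozes → zuthozesob.

zuthozesob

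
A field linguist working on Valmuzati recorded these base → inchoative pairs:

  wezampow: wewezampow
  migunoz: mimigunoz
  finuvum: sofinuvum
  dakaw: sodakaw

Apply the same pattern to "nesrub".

wezampow and dakaw both end in -w yet inflect differently (wewezampow, sodakaw), so the final letter is not what conditions the rule; the last vowel is.
"nesrub" has last vowel 'u'. The one such stem in the data (finuvum → sofinuvum) adds the prefix so-, so the same rule applies.
The other pattern: stems whose last vowel is 'o' repeat the first consonant+vowel as a prefix.
So nesrub → sonesrub.

sonesrub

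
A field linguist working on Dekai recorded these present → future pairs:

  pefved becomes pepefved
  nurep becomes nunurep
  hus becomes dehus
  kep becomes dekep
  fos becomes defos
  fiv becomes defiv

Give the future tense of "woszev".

wowoszev

nurep and kep both end in -p yet inflect differently (nunurep, dekep), so the final letter is not what conditions the rule; the number of vowels is.
"woszev" has 2 vowels. The stems with 2 vowels (pefved → pepefved, nurep → nunurep) repeat the first consonant+vowel as a prefix.
The other pattern: stems with 1 vowel add the prefix de-.
So woszev → wowoszev.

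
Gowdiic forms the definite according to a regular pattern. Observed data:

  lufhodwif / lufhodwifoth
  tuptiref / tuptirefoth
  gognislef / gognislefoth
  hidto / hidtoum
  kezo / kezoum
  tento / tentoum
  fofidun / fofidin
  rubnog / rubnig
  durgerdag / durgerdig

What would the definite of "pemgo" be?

"pemgo" ends in -o. The stems ending in -o (hidto → hidtoum, kezo → kezoum, tento → tentoum) add -um.
The other patterns: stems ending in -f add -oth; stems ending in -g or -n change the last vowel to 'i'.
So pemgo → pemgoum.

pemgoum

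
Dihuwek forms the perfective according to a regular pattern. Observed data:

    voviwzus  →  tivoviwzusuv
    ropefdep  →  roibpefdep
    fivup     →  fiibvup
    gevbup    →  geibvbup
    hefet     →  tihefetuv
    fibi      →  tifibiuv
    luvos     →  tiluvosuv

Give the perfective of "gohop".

goibhop

ropefdep and hefet both have last vowel 'e' yet inflect differently (roibpefdep, tihefetuv), so the last vowel is not what conditions the rule; the final letter is.
"gohop" ends in -p. The stems ending in -p (gevbup → geibvbup, ropefdep → roibpefdep, fivup → fiibvup) insert -ib- after the first vowel.
So gohop → goibhop.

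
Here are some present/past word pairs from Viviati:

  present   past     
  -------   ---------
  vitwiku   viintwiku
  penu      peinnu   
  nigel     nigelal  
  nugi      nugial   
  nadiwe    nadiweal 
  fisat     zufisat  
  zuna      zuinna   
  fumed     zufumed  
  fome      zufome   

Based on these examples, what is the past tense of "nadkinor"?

nadiwe and fome both end in -e yet inflect differently (nadiweal, zufome), so the final letter is not what conditions the rule; the first letter is.
"nadkinor" begins with n-. The stems beginning with n- (nadiwe → nadiweal, nigel → nigelal, nugi → nugial) add -al.
The other patterns: stems beginning with f- add the prefix zu-; stems beginning with p-, v- or z- insert -in- after the first vowel.
So nadkinor → nadkinoral.

nadkinoral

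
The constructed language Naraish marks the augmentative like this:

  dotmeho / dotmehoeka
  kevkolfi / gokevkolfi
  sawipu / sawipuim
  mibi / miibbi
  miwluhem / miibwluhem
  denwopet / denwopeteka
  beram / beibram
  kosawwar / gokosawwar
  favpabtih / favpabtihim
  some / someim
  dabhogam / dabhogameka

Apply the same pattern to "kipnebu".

gokipnebu

dabhogam and miwluhem both end in -m yet inflect differently (dabhogameka, miibwluhem), so the final letter is not what conditions the rule; the first letter is.
"kipnebu" begins with k-. The stems beginning with k- (kevkolfi → gokevkolfi, kosawwar → gokosawwar) add the prefix go-.
So kipnebu → gokipnebu.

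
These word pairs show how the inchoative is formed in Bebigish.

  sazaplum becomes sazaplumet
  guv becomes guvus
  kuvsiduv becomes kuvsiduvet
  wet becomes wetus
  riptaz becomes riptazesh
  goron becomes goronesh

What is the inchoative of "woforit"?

woforitet

guv and kuvsiduv both end in -v yet inflect differently (guvus, kuvsiduvet), so the final letter is not what conditions the rule; the number of vowels is.
"woforit" has 3 vowels. The stems with 3 vowels (sazaplum → sazaplumet, kuvsiduv → kuvsiduvet) add -et.
The other patterns: stems with 1 vowel add -us; stems with 2 vowels add -esh.
So woforit → woforitet.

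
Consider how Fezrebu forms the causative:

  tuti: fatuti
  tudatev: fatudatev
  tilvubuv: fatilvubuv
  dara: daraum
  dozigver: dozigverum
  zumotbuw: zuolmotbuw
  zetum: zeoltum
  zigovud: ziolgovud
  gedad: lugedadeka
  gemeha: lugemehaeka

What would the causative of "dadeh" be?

zigovud and gedad both end in -d yet inflect differently (ziolgovud, lugedadeka), so the final letter is not what conditions the rule; the first letter is.
"dadeh" begins with d-. The stems beginning with d- (dara → daraum, dozigver → dozigverum) add -um.
The other patterns: stems beginning with t- add the prefix fa-; stems beginning with z- insert -ol- after the first vowel; stems beginning with g- add lu- … -eka around the stem.
So dadeh → dadehum.

dadehum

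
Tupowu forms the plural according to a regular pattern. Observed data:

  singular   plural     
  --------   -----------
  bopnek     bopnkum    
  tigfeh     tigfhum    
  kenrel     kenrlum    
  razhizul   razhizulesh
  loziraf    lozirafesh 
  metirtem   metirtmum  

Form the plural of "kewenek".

"kewenek" has last vowel 'e'. The stems whose last vowel is 'e' (tigfeh → tigfhum, bopnek → bopnkum, metirtem → metirtmum) delete the last vowel and add -um.
So kewenek → kewenkum.

kewenkum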